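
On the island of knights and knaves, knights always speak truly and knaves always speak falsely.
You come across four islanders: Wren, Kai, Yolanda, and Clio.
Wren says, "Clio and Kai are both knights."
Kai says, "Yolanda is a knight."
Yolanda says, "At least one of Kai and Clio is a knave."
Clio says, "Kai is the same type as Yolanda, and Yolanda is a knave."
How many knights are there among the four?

2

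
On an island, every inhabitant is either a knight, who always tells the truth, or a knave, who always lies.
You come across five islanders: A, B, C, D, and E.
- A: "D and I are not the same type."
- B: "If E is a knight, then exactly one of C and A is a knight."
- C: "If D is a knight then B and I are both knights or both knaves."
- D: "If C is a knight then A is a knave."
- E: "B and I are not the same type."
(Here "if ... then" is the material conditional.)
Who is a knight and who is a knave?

Suppose A is a knave. Then A's statement "D and I are not the same type" would have to be false. Checking the 16 ways to assign the others, none is consistent with every speaker.
(For instance, with B=knave, C=knight, D=knave, E=knight, B's claim "if E is a knight, then exactly one of C and A is a knight" comes out true where it would need to be false.)
So A must be a knight, making "D and I are not the same type" true. Taking A=knight, B=knave, C=knight, D=knave, E=knight, each remaining statement checks out:
  B (knave): "if E is a knight, then exactly one of C and A is a knight" — false. ✓
  C (knight): "if D is a knight then B and I are both knights or both knaves" — true. ✓
  D (knave): "if C is a knight then A is a knave" — false. ✓
  E (knight): "B and I are not the same type" — true. ✓
This is the unique consistent assignment.

A is a knight, B is a knave, C is a knight, D is a knave, and E is a knight.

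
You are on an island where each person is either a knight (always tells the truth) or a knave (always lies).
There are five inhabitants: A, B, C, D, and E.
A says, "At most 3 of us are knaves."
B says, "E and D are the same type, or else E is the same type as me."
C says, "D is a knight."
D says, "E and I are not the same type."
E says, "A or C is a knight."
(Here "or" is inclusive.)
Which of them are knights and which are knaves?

A is a knave, B is a knight, C is a knave, D is a knave, and E is a knave.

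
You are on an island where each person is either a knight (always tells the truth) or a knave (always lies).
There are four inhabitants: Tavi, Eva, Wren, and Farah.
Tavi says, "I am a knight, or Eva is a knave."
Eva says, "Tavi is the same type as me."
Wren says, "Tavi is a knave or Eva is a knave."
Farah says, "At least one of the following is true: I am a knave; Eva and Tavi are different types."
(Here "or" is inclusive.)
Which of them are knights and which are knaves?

Tavi is a knight, Eva is a knave, Wren is a knight, and Farah is a knight.

Tavi (knight): "I am a knight, or Eva is a knave" — True. ✓
As a knave, Eva's statement "Tavi is the same type as me" should be false; it is.
As a knight, Wren's statement "Tavi is a knave or Eva is a knave" should be True; it is.
Since Farah is a knight, "at least one of the following is true: I am a knave; Eva and Tavi are different types" needs to be True, which holds.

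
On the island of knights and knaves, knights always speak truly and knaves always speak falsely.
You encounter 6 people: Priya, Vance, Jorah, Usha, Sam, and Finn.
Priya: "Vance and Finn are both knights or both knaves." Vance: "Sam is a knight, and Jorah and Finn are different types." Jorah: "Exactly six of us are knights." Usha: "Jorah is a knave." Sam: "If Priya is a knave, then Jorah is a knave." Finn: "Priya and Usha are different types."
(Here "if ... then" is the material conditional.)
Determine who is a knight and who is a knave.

Priya is a knight, Vance is a knave, Jorah is a knave, Usha is a knight, Sam is a knight, and Finn is a knave.

Priya (knight): "Vance and Finn are both knights or both knaves" — True. ✓
Vance (knave): "Sam is a knight, and Jorah and Finn are different types" — False. ✓
Jorah is a knave, so "exactly six of us are knights" must be False — and it is.
Usha (knight): "Jorah is a knave" — True. ✓
Sam is a knight, so "if Priya is a knave, then Jorah is a knave" must be True — and it is.
Finn is a knave; "Priya and Usha are different types" is False, as required.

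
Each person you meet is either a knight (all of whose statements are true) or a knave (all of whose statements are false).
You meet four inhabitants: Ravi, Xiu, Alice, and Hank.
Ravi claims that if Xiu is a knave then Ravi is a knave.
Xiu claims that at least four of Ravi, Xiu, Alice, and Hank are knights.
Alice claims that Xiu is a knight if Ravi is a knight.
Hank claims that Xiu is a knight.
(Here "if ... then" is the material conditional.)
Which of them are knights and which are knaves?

Knights: Ravi, Xiu, Alice, and Hank. Knaves: none.

Ravi (knight): "if Xiu is a knave then Ravi is a knave" — true. ✓
Xiu is a knight, so "at least four of Ravi, Xiu, Alice, and Hank are knights" must be true — and it is.
Alice is a knight; "Xiu is a knight if Ravi is a knight" is true, as required.
Hank is a knight; "Xiu is a knight" is true, as required.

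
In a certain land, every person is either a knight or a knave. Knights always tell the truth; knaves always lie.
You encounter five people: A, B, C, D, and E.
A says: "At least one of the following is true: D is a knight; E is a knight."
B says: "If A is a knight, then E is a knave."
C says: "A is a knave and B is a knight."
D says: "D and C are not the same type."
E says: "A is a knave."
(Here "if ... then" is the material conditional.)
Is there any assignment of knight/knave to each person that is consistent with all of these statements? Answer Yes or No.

Yes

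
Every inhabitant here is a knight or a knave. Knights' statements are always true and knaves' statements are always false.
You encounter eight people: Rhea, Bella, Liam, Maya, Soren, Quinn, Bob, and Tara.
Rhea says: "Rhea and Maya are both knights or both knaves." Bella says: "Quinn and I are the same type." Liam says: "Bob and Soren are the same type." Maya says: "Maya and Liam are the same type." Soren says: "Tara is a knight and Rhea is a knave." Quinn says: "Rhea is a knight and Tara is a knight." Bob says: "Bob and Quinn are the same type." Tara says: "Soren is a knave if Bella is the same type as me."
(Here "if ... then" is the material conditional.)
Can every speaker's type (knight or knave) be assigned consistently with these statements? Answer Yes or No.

Yes

One consistent assignment: Rhea=knight, Bella=knight, Liam=knight, Maya=knight, Soren=knave, Quinn=knight, Bob=knave, Tara=knight.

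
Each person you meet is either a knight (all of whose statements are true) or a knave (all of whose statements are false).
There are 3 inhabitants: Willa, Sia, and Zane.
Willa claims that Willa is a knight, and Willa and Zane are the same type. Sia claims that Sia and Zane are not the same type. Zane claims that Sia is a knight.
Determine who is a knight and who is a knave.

As a knave, Willa's statement "Willa is a knight, and Willa and Zane are the same type" should be false; it is.
Sia is a knave, so "Sia and Zane are not the same type" must be false — and it is.
Zane is a knave, so "Sia is a knight" must be false — and it is.

Willa is a knave, Sia is a knave, and Zane is a knave.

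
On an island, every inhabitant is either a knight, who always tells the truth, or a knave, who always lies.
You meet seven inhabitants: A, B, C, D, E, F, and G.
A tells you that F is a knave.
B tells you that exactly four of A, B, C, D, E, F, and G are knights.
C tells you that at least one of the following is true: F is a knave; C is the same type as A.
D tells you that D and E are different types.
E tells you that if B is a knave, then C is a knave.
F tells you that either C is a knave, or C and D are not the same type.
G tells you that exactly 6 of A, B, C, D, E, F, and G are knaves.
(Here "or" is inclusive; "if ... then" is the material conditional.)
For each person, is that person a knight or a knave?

A is a knight; "F is a knave" is True, as required.
B is a knave, so "exactly four of A, B, C, D, E, F, and G are knights" must be false — and it is.
C (knight): "at least one of the following is true: F is a knave; C is the same type as A" — True. ✓
As a knight, D's statement "D and E are different types" should be True; it is.
As a knave, E's statement "if B is a knave, then C is a knave" should be false; it is.
As a knave, F's statement "either C is a knave, or C and D are not the same type" should be false; it is.
G is a knave, so "exactly 6 of A, B, C, D, E, F, and G are knaves" must be false — and it is.

Knights: A, C, and D. Knaves: B, E, F, and G.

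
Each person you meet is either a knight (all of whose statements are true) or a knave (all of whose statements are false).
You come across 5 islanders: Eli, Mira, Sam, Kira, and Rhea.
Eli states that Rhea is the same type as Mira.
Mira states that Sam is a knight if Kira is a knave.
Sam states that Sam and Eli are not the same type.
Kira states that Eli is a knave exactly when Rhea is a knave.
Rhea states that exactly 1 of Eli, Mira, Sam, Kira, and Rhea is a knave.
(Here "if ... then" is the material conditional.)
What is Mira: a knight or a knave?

Mira is a knight.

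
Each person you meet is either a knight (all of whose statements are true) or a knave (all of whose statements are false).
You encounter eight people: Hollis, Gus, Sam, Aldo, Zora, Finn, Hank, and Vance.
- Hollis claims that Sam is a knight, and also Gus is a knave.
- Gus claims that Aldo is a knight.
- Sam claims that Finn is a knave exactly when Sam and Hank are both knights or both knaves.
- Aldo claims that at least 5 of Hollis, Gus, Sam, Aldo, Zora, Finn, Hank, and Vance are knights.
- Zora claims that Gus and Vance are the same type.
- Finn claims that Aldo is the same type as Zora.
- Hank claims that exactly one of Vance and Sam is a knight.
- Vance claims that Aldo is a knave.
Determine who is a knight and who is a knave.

Hollis is a knight, and the claim "Sam is a knight, and also Gus is a knave" is indeed true.
Gus is a knave; "Aldo is a knight" is false, as required.
Sam is a knight, and the claim "Finn is a knave exactly when Sam and Hank are both knights or both knaves" is indeed true.
Aldo (knave): "at least 5 of Hollis, Gus, Sam, Aldo, Zora, Finn, Hank, and Vance are knights" — false. ✓
Zora is a knave; "Gus and Vance are the same type" is false, as required.
Since Finn is a knight, "Aldo is the same type as Zora" needs to be true, which holds.
Hank is a knave; "exactly one of Vance and Sam is a knight" is false, as required.
As a knight, Vance's statement "Aldo is a knave" should be true; it is.

Knights: Hollis, Sam, Finn, and Vance. Knaves: Gus, Aldo, Zora, and Hank.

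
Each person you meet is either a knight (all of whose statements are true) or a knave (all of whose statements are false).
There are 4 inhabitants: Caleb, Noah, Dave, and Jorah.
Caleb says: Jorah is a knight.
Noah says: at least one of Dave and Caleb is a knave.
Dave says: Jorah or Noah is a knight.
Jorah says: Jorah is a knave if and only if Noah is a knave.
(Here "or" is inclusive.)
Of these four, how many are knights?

2

The unique consistent assignment is Caleb=knave, Noah=knight, Dave=knight, Jorah=knave.
That has 2 knights.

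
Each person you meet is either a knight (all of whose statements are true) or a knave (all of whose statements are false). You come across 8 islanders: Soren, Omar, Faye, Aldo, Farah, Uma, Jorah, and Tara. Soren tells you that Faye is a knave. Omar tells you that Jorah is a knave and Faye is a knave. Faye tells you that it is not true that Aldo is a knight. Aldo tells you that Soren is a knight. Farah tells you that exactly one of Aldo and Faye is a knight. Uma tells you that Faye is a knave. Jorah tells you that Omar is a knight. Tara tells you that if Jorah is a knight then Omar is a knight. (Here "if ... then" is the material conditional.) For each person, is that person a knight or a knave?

Soren is a knave, Omar is a knave, Faye is a knight, Aldo is a knave, Farah is a knight, Uma is a knave, Jorah is a knave, and Tara is a knight.

Soren is a knave, so "Faye is a knave" must be False — and it is.
Omar is a knave; "Jorah is a knave and Faye is a knave" is False, as required.
Faye (knight): "it is not true that Aldo is a knight" — true. ✓
As a knave, Aldo's statement "Soren is a knight" should be False; it is.
Farah is a knight, and the claim "exactly one of Aldo and Faye is a knight" is indeed true.
Uma is a knave; "Faye is a knave" is False, as required.
As a knave, Jorah's statement "Omar is a knight" should be False; it is.
Tara (knight): "if Jorah is a knight then Omar is a knight" — true. ✓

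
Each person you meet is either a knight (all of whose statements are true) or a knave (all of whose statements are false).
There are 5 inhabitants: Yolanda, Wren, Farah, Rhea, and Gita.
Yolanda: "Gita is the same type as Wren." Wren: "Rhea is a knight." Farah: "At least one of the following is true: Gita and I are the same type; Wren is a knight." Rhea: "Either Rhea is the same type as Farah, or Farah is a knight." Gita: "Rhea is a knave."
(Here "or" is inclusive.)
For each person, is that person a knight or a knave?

Yolanda is a knave, Wren is a knight, Farah is a knight, Rhea is a knight, and Gita is a knave.

As a knave, Yolanda's statement "Gita is the same type as Wren" should be False; it is.
Wren (knight): "Rhea is a knight" — true. ✓
Farah is a knight; "at least one of the following is true: Gita and I are the same type; Wren is a knight" is true, as required.
Rhea is a knight; "either Rhea is the same type as Farah, or Farah is a knight" is true, as required.
Since Gita is a knave, "Rhea is a knave" needs to be False, which holds.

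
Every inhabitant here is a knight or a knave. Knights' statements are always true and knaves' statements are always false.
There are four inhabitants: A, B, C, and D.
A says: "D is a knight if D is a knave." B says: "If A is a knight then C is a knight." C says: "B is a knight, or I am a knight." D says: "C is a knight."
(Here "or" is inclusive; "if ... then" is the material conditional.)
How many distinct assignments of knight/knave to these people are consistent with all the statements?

1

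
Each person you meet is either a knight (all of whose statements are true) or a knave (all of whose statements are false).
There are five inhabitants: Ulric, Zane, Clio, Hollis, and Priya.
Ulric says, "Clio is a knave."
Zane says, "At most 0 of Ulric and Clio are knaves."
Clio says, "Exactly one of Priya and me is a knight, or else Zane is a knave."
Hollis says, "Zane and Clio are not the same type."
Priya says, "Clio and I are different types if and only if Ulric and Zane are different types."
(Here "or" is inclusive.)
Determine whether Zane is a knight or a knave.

Zane is a knave.

Consistent assignments: {Ulric=knave, Zane=knave, Clio=knight, Hollis=knight, Priya=knight}; {Ulric=knave, Zane=knave, Clio=knight, Hollis=knight, Priya=knave}
In every consistent assignment, Zane is a knave.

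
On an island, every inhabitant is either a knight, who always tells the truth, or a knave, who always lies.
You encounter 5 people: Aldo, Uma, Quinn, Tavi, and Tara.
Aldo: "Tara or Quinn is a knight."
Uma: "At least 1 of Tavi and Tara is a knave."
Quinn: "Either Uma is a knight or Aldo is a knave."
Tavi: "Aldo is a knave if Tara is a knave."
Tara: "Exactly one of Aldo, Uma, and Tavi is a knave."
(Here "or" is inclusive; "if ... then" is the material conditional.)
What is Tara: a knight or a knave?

Tara is a knight.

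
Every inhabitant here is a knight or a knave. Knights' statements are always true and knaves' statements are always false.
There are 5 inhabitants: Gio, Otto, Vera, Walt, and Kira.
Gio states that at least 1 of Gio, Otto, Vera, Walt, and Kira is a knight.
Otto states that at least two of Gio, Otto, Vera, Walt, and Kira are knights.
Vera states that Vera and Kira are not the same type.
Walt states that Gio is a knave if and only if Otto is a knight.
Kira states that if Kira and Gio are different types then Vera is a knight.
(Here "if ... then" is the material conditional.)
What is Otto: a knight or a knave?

Otto is a knight.

Consistent assignments: {Gio=knight, Otto=knight, Vera=knave, Walt=knave, Kira=knave}
In every consistent assignment, Otto is a knight.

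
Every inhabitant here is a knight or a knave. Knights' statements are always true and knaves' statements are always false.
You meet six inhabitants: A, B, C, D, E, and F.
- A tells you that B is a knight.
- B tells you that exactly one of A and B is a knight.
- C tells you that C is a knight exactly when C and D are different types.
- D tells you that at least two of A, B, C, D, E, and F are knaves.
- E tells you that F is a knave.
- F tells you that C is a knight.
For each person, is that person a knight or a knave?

A is a knave, B is a knave, C is a knave, D is a knight, E is a knight, and F is a knave.

As a knave, A's statement "B is a knight" should be false; it is.
Since B is a knave, "exactly one of A and B is a knight" needs to be false, which holds.
Since C is a knave, "C is a knight exactly when C and D are different types" needs to be false, which holds.
D is a knight, and the claim "at least two of A, B, C, D, E, and F are knaves" is indeed true.
E (knight): "F is a knave" — true. ✓
F is a knave; "C is a knight" is false, as required.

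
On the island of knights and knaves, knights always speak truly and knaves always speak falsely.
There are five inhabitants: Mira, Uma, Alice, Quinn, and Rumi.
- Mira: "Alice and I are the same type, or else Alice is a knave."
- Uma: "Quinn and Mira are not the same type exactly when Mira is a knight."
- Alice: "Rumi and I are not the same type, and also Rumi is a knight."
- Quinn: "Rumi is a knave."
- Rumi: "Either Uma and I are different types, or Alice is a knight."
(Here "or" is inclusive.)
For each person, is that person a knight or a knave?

Since Mira is a knight, "Alice and I are the same type, or else Alice is a knave" needs to be True, which holds.
Uma is a knave, and the claim "Quinn and Mira are not the same type exactly when Mira is a knight" is indeed False.
Alice is a knave; "Rumi and I are not the same type, and also Rumi is a knight" is False, as required.
Quinn is a knight, so "Rumi is a knave" must be True — and it is.
Rumi is a knave, so "either Uma and I are different types, or Alice is a knight" must be False — and it is.

Mira is a knight, Uma is a knave, Alice is a knave, Quinn is a knight, and Rumi is a knave.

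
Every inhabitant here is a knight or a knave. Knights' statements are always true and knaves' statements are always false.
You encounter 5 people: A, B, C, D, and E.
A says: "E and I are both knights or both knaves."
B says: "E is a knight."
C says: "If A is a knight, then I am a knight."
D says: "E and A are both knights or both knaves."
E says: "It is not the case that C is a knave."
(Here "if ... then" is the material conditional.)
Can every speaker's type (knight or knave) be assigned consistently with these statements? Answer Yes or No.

Yes

One consistent assignment: A=knight, B=knight, C=knight, D=knight, E=knight.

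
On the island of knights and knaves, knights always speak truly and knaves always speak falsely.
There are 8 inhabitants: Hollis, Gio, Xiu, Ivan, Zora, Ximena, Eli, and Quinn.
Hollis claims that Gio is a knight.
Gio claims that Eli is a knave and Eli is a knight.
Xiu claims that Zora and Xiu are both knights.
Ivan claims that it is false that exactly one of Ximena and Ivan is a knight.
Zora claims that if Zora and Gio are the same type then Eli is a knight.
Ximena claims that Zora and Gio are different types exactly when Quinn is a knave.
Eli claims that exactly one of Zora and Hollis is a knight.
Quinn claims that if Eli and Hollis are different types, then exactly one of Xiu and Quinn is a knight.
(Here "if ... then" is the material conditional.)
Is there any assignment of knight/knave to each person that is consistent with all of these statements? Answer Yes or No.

Yes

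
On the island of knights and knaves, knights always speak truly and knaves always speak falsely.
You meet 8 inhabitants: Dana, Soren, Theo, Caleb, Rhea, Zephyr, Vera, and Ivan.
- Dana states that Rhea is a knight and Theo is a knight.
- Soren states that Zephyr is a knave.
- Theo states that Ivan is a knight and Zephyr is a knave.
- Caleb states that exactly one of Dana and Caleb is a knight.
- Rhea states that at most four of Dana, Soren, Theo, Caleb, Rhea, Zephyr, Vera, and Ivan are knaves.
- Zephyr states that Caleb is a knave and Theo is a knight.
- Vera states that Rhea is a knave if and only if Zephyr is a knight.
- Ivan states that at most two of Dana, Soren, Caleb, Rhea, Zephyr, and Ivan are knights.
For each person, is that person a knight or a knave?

Dana is a knave, Soren is a knight, Theo is a knave, Caleb is a knight, Rhea is a knight, Zephyr is a knave, Vera is a knight, and Ivan is a knave.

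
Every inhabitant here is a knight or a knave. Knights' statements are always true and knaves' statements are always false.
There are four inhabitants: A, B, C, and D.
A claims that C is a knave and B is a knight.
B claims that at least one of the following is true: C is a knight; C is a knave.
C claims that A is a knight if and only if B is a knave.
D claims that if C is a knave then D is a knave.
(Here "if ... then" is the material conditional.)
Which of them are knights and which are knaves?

A is a knave, B is a knight, C is a knight, and D is a knight.

As a knave, A's statement "C is a knave and B is a knight" should be false; it is.
As a knight, B's statement "at least one of the following is true: C is a knight; C is a knave" should be True; it is.
C (knight): "A is a knight if and only if B is a knave" — True. ✓
D is a knight, and the claim "if C is a knave then D is a knave" is indeed True.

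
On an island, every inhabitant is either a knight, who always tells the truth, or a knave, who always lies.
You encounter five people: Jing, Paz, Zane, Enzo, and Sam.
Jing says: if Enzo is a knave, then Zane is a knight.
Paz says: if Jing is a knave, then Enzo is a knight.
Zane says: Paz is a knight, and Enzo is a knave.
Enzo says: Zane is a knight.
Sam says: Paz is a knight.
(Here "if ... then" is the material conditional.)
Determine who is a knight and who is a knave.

Jing is a knave, Paz is a knave, Zane is a knave, Enzo is a knave, and Sam is a knave.

Jing is a knave, so "if Enzo is a knave, then Zane is a knight" must be False — and it is.
Since Paz is a knave, "if Jing is a knave, then Enzo is a knight" needs to be False, which holds.
Zane is a knave, so "Paz is a knight, and Enzo is a knave" must be False — and it is.
As a knave, Enzo's statement "Zane is a knight" should be False; it is.
Sam is a knave, so "Paz is a knight" must be False — and it is.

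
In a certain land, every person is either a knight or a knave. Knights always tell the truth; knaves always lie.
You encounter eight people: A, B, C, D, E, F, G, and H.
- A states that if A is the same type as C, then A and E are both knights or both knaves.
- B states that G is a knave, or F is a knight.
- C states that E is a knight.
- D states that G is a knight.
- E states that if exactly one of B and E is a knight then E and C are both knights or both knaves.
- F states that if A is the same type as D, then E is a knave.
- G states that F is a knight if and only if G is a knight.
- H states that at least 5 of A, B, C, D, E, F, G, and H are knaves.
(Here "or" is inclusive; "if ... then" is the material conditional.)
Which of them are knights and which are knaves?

A is a knight; "if A is the same type as C, then A and E are both knights or both knaves" is true, as required.
B is a knight, so "G is a knave, or F is a knight" must be true — and it is.
C is a knight; "E is a knight" is true, as required.
D is a knave, so "G is a knight" must be False — and it is.
E is a knight, so "if exactly one of B and E is a knight then E and C are both knights or both knaves" must be true — and it is.
F is a knight; "if A is the same type as D, then E is a knave" is true, as required.
G (knave): "F is a knight if and only if G is a knight" — False. ✓
H is a knave, and the claim "at least 5 of A, B, C, D, E, F, G, and H are knaves" is indeed False.

A is a knight, B is a knight, C is a knight, D is a knave, E is a knight, F is a knight, G is a knave, and H is a knave.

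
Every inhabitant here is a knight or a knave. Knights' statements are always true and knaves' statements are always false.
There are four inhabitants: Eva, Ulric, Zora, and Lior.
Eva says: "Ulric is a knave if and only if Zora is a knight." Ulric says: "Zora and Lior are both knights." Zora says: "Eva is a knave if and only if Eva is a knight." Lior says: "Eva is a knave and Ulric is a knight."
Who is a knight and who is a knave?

Eva is a knave, so "Ulric is a knave if and only if Zora is a knight" must be False — and it is.
Ulric (knave): "Zora and Lior are both knights" — False. ✓
Zora is a knave, and the claim "Eva is a knave if and only if Eva is a knight" is indeed False.
Lior is a knave; "Eva is a knave and Ulric is a knight" is False, as required.

Eva is a knave, Ulric is a knave, Zora is a knave, and Lior is a knave.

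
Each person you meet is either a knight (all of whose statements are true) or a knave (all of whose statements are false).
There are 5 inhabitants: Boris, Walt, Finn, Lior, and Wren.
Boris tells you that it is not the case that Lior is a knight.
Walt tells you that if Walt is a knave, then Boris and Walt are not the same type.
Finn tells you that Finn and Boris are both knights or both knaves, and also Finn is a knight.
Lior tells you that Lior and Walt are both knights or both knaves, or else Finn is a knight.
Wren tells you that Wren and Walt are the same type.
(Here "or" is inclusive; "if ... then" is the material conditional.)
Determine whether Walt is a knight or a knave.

Walt is a knight.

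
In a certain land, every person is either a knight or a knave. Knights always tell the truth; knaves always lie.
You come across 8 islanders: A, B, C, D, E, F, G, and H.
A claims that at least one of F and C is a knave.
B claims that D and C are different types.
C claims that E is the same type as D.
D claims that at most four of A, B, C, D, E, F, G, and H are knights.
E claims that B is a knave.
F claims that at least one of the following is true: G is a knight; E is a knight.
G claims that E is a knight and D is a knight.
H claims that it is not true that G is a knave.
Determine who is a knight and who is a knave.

A is a knight, B is a knight, C is a knave, D is a knight, E is a knave, F is a knave, G is a knave, and H is a knave.

As a knight, A's statement "at least one of F and C is a knave" should be true; it is.
B is a knight, so "D and C are different types" must be true — and it is.
C is a knave, so "E is the same type as D" must be false — and it is.
As a knight, D's statement "at most four of A, B, C, D, E, F, G, and H are knights" should be true; it is.
E is a knave, so "B is a knave" must be false — and it is.
Since F is a knave, "at least one of the following is true: G is a knight; E is a knight" needs to be false, which holds.
G is a knave, so "E is a knight and D is a knight" must be false — and it is.
H (knave): "it is not true that G is a knave" — false. ✓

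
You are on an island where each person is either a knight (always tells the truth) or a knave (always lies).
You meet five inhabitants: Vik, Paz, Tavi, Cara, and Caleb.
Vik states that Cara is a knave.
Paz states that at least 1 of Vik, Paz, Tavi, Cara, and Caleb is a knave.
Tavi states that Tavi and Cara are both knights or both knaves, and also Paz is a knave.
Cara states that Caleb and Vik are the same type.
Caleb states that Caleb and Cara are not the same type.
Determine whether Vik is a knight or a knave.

Vik is a knight.

Consistent assignments: {Vik=knight, Paz=knight, Tavi=knave, Cara=knave, Caleb=knave}
In every consistent assignment, Vik is a knight.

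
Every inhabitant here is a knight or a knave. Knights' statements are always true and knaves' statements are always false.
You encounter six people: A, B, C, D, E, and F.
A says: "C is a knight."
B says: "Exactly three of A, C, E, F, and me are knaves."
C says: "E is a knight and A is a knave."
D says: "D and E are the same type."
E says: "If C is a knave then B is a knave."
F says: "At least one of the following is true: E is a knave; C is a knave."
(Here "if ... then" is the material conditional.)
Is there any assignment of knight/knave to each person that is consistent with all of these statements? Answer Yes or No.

No

Checking all 64 assignments, each has at least one speaker whose statement's truth value contradicts their type.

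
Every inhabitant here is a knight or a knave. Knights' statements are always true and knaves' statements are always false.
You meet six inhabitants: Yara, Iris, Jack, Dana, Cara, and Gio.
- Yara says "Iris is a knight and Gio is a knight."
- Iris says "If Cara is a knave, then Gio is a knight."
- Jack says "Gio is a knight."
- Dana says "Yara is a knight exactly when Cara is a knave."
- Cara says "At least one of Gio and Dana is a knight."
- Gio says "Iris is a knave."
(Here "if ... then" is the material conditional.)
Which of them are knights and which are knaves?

Knights: Iris, Dana, and Cara. Knaves: Yara, Jack, and Gio.

Yara is a knave, so "Iris is a knight and Gio is a knight" must be false — and it is.
Iris is a knight, and the claim "if Cara is a knave, then Gio is a knight" is indeed true.
Jack is a knave, so "Gio is a knight" must be false — and it is.
Dana is a knight, so "Yara is a knight exactly when Cara is a knave" must be true — and it is.
Cara is a knight, and the claim "at least one of Gio and Dana is a knight" is indeed true.
As a knave, Gio's statement "Iris is a knave" should be false; it is.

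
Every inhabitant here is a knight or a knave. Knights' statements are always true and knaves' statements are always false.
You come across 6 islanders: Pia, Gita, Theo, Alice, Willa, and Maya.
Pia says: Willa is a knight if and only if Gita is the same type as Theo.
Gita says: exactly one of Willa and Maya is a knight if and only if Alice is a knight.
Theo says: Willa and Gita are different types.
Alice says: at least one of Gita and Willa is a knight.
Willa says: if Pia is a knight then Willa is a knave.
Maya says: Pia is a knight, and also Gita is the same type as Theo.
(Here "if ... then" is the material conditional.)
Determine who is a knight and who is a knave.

As a knave, Pia's statement "Willa is a knight if and only if Gita is the same type as Theo" should be False; it is.
Gita is a knight; "exactly one of Willa and Maya is a knight if and only if Alice is a knight" is True, as required.
Theo is a knave; "Willa and Gita are different types" is False, as required.
Alice (knight): "at least one of Gita and Willa is a knight" — True. ✓
Since Willa is a knight, "if Pia is a knight then Willa is a knave" needs to be True, which holds.
As a knave, Maya's statement "Pia is a knight, and also Gita is the same type as Theo" should be False; it is.

Knights: Gita, Alice, and Willa. Knaves: Pia, Theo, and Maya.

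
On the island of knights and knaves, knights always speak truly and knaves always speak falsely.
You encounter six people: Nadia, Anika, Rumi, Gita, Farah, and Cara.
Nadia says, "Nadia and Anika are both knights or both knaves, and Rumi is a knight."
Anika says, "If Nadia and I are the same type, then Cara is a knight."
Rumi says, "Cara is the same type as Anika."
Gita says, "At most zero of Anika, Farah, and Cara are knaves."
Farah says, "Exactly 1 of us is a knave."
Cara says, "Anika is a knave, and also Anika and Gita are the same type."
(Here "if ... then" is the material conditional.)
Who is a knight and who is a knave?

Knights: Anika. Knaves: Nadia, Rumi, Gita, Farah, and Cara.

As a knave, Nadia's statement "Nadia and Anika are both knights or both knaves, and Rumi is a knight" should be false; it is.
Anika is a knight; "if Nadia and I are the same type, then Cara is a knight" is True, as required.
Rumi is a knave, so "Cara is the same type as Anika" must be false — and it is.
Gita is a knave, and the claim "at most zero of Anika, Farah, and Cara are knaves" is indeed false.
Farah is a knave, so "exactly 1 of us is a knave" must be false — and it is.
Cara is a knave, and the claim "Anika is a knave, and also Anika and Gita are the same type" is indeed false.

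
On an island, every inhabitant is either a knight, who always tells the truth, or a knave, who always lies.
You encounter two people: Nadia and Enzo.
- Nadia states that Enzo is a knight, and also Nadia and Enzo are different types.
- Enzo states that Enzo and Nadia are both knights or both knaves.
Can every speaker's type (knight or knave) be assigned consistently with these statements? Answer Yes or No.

No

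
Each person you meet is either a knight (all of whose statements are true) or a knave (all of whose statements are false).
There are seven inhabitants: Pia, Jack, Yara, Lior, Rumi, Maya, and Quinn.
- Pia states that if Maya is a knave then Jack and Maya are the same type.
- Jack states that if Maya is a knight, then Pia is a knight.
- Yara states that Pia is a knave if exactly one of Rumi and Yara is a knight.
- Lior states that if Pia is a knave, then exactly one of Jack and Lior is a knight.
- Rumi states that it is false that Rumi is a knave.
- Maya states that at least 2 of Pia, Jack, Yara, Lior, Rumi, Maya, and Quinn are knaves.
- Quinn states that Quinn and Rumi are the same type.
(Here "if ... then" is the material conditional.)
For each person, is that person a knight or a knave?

Pia (knight): "if Maya is a knave then Jack and Maya are the same type" — True. ✓
As a knight, Jack's statement "if Maya is a knight, then Pia is a knight" should be True; it is.
Yara is a knave, so "Pia is a knave if exactly one of Rumi and Yara is a knight" must be False — and it is.
Lior is a knight, and the claim "if Pia is a knave, then exactly one of Jack and Lior is a knight" is indeed True.
Rumi is a knight, so "it is false that Rumi is a knave" must be True — and it is.
Maya is a knight, so "at least 2 of Pia, Jack, Yara, Lior, Rumi, Maya, and Quinn are knaves" must be True — and it is.
Quinn is a knave; "Quinn and Rumi are the same type" is False, as required.

Pia is a knight, Jack is a knight, Yara is a knave, Lior is a knight, Rumi is a knight, Maya is a knight, and Quinn is a knave.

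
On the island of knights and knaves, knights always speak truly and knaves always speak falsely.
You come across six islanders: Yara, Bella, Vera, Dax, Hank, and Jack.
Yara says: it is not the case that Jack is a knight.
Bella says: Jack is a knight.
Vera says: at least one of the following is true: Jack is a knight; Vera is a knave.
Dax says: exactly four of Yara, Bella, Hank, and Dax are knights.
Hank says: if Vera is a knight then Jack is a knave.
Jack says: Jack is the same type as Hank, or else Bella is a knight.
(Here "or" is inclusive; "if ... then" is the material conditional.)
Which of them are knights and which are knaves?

Yara is a knave; "it is not the case that Jack is a knight" is false, as required.
Bella is a knight, so "Jack is a knight" must be true — and it is.
As a knight, Vera's statement "at least one of the following is true: Jack is a knight; Vera is a knave" should be true; it is.
Dax (knave): "exactly four of Yara, Bella, Hank, and Dax are knights" — false. ✓
Hank is a knave, so "if Vera is a knight then Jack is a knave" must be false — and it is.
Jack is a knight; "Jack is the same type as Hank, or else Bella is a knight" is true, as required.

Yara is a knave, Bella is a knight, Vera is a knight, Dax is a knave, Hank is a knave, and Jack is a knight.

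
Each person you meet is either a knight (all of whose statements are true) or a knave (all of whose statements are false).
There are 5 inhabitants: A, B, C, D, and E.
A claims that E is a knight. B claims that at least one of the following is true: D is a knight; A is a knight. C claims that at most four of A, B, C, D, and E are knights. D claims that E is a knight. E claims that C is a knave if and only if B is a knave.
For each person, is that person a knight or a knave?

Since A is a knave, "E is a knight" needs to be False, which holds.
B is a knave, and the claim "at least one of the following is true: D is a knight; A is a knight" is indeed False.
C is a knight, and the claim "at most four of A, B, C, D, and E are knights" is indeed True.
D is a knave; "E is a knight" is False, as required.
As a knave, E's statement "C is a knave if and only if B is a knave" should be False; it is.

Knights: C. Knaves: A, B, D, and E.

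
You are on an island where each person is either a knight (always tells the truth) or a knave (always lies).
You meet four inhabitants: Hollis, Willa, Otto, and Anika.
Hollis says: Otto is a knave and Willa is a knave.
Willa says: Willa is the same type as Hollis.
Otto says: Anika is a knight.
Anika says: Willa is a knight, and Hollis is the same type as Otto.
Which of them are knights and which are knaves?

Knights: Hollis. Knaves: Willa, Otto, and Anika.

Hollis is a knight, so "Otto is a knave and Willa is a knave" must be True — and it is.
As a knave, Willa's statement "Willa is the same type as Hollis" should be False; it is.
Otto is a knave; "Anika is a knight" is False, as required.
Since Anika is a knave, "Willa is a knight, and Hollis is the same type as Otto" needs to be False, which holds.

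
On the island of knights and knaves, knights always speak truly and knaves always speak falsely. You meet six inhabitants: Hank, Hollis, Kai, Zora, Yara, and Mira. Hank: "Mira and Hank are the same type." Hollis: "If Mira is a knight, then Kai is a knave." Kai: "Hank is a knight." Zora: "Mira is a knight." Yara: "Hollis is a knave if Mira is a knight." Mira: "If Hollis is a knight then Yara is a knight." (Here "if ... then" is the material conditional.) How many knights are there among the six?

The unique consistent assignment is Hank=knight, Hollis=knave, Kai=knight, Zora=knight, Yara=knight, Mira=knight.
That has 5 knights.

5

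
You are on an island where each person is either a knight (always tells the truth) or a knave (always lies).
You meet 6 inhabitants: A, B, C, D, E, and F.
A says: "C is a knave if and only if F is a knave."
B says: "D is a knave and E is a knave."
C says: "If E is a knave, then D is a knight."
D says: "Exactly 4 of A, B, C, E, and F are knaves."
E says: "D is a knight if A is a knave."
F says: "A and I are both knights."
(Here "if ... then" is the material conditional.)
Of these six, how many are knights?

4

The unique consistent assignment is A=knight, B=knave, C=knight, D=knave, E=knight, F=knight.
That has 4 knights.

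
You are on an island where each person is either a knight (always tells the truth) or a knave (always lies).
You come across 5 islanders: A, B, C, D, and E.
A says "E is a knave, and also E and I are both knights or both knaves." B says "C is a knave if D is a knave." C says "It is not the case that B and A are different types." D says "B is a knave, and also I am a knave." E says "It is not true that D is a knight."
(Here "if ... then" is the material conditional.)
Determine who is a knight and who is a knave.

A is a knave, B is a knight, C is a knave, D is a knave, and E is a knight.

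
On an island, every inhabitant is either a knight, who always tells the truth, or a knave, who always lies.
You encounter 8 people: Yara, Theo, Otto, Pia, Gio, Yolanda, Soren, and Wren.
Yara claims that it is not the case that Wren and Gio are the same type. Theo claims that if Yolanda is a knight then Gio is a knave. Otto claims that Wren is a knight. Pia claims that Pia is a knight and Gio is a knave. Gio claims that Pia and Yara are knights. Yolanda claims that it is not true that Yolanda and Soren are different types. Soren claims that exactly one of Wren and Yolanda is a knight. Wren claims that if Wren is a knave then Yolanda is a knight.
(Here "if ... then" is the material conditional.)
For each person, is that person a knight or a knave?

Yara is a knight, Theo is a knight, Otto is a knight, Pia is a knave, Gio is a knave, Yolanda is a knave, Soren is a knight, and Wren is a knight.

Yara is a knight; "it is not the case that Wren and Gio are the same type" is true, as required.
Theo is a knight, so "if Yolanda is a knight then Gio is a knave" must be true — and it is.
Otto is a knight, so "Wren is a knight" must be true — and it is.
Pia is a knave, so "Pia is a knight and Gio is a knave" must be False — and it is.
Since Gio is a knave, "Pia and Yara are knights" needs to be False, which holds.
Yolanda is a knave; "it is not true that Yolanda and Soren are different types" is False, as required.
Soren is a knight, and the claim "exactly one of Wren and Yolanda is a knight" is indeed true.
Since Wren is a knight, "if Wren is a knave then Yolanda is a knight" needs to be true, which holds.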